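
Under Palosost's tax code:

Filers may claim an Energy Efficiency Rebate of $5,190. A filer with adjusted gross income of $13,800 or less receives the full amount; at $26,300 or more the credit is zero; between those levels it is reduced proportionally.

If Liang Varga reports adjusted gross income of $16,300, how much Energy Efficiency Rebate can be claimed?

$4,152

Energy Efficiency Rebate: $16,300 is $2,500 into a $12,500 phase-out range, leaving 10,000/12,500 of the credit: $5,190 × 10,000/12,500 = $4,152.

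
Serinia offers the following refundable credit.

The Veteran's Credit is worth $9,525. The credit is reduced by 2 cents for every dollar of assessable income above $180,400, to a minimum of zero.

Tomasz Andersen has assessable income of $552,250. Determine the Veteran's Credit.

$2,088

Veteran's Credit: 2% of the $371,850 excess over $180,400 is $7,437; credit = $9,525 − $7,437 = $2,088.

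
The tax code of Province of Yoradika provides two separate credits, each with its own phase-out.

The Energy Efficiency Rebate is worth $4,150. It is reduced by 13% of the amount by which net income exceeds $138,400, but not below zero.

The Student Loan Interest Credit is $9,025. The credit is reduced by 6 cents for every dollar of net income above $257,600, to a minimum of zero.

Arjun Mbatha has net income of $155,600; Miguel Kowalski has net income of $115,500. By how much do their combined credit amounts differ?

$2,236

Arjun ($155,600): Energy Efficiency Rebate: 13% of the $17,200 excess over $138,400 is $2,236; credit = $4,150 − $2,236 = $1,914. Student Loan Interest Credit: $155,600 is at or below the $257,600 threshold, so the full $9,025 applies. total $1,914 + $9,025 = $10,939
Miguel ($115,500): Energy Efficiency Rebate: $115,500 is at or below the $138,400 threshold, so the full $4,150 applies. Student Loan Interest Credit: $115,500 is at or below the $257,600 threshold, so the full $9,025 applies. total $4,150 + $9,025 = $13,175
Difference: |$10,939 − $13,175| = $2,236.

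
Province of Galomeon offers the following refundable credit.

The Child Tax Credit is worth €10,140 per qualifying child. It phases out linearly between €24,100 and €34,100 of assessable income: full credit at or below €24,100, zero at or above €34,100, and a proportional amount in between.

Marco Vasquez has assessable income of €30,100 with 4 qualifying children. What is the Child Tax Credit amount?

Child Tax Credit: base = 4 × €10,140 = €40,560. €30,100 is €6,000 into a €10,000 phase-out range, leaving 4,000/10,000 of the credit: €40,560 × 4,000/10,000 = €16,224.

€16,224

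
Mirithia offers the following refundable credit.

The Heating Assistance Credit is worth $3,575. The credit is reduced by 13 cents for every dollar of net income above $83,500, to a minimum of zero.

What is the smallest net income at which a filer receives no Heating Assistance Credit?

$111,000

The credit falls by 13% of each dollar above $83,500, so it reaches zero when the excess is $3,575 / 13% = $27,500: income = $83,500 + $27,500 = $111,000.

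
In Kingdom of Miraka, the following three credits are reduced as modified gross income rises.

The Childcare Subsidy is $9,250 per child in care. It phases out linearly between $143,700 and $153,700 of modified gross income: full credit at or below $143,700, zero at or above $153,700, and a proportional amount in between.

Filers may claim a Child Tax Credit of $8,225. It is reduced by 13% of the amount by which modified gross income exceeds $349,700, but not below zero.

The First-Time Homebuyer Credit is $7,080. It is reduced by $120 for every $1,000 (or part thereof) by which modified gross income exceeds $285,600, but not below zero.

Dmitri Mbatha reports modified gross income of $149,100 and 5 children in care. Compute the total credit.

Childcare Subsidy: base = 5 × $9,250 = $46,250. $149,100 is $5,400 into a $10,000 phase-out range, leaving 4,600/10,000 of the credit: $46,250 × 4,600/10,000 = $21,275.
Child Tax Credit: $149,100 is at or below the $349,700 threshold, so the full $8,225 applies.
First-Time Homebuyer Credit: $149,100 is at or below the $285,600 threshold, so the full $7,080 applies.
Total: $21,275 + $8,225 + $7,080 = $36,580.

$36,580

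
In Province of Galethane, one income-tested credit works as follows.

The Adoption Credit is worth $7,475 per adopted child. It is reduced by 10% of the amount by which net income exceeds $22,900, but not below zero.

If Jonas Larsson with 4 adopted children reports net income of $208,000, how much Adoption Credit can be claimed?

$11,390

Adoption Credit: base = 4 × $7,475 = $29,900. 10% of the $185,100 excess over $22,900 is $18,510; credit = $29,900 − $18,510 = $11,390.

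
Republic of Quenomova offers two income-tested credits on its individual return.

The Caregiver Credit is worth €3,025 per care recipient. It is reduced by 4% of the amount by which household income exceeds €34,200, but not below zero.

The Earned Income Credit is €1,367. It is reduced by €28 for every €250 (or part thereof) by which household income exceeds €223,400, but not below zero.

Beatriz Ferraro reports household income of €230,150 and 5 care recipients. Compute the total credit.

€7,898

Caregiver Credit: base = 5 × €3,025 = €15,125. 4% of the €195,950 excess over €34,200 is €7,838; credit = €15,125 − €7,838 = €7,287.
Earned Income Credit: income exceeds €223,400 by €6,750, which is 27 full-or-partial €250 increments; reduction = 27 × €28 = €756, leaving €611.
Total: €7,287 + €611 = €7,898.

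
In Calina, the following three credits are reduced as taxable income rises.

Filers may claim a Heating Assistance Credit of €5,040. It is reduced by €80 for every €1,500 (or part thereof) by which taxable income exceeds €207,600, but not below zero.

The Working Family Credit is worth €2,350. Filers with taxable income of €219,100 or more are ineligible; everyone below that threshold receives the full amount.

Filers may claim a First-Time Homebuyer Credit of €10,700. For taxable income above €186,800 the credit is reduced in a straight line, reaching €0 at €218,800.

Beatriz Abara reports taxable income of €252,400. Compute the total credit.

Heating Assistance Credit: income exceeds €207,600 by €44,800, which is 30 full-or-partial €1,500 increments; reduction = 30 × €80 = €2,400, leaving €2,640.
Working Family Credit: €252,400 meets or exceeds the €219,100 cutoff, so the credit is €0.
First-Time Homebuyer Credit: €252,400 is at or above €218,800, so the credit is €0.
Total: €2,640 + €0 + €0 = €2,640.

€2,640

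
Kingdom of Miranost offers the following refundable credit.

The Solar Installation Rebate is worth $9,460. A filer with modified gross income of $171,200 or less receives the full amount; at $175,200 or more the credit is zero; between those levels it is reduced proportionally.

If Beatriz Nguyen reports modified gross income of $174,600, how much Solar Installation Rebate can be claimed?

Solar Installation Rebate: $174,600 is $3,400 into a $4,000 phase-out range, leaving 600/4,000 of the credit: $9,460 × 600/4,000 = $1,419.

$1,419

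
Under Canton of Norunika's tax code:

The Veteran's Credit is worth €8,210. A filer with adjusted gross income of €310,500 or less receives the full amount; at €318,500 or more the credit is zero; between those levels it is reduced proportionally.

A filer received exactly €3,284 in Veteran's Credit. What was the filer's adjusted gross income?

€315,300

€3,284 is 3,284/8,210 of the full €8,210, so 4,926/8,210 of the €8,000 range has been used: income = €310,500 + €8,000 × 4,926/8,210 = €315,300.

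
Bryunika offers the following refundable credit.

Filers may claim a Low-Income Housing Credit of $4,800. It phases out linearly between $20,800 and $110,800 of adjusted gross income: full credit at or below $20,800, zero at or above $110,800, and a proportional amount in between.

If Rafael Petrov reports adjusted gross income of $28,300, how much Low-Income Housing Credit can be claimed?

Low-Income Housing Credit: $28,300 is $7,500 into a $90,000 phase-out range, leaving 82,500/90,000 of the credit: $4,800 × 82,500/90,000 = $4,400.

$4,400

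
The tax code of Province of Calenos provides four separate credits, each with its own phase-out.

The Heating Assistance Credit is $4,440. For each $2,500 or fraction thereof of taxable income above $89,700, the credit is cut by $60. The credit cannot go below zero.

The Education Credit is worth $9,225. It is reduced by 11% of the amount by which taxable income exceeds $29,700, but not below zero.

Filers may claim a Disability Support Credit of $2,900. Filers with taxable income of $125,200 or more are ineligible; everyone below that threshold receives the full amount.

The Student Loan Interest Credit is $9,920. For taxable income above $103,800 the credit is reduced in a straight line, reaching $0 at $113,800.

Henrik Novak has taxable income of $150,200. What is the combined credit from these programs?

$2,940

Heating Assistance Credit: income exceeds $89,700 by $60,500, which is 25 full-or-partial $2,500 increments; reduction = 25 × $60 = $1,500, leaving $2,940.
Education Credit: 11% of the $120,500 excess over $29,700 is $13,255 ≥ base, so the credit is $0.
Disability Support Credit: $150,200 meets or exceeds the $125,200 cutoff, so the credit is $0.
Student Loan Interest Credit: $150,200 is at or above $113,800, so the credit is $0.
Total: $2,940 + $0 + $0 + $0 = $2,940.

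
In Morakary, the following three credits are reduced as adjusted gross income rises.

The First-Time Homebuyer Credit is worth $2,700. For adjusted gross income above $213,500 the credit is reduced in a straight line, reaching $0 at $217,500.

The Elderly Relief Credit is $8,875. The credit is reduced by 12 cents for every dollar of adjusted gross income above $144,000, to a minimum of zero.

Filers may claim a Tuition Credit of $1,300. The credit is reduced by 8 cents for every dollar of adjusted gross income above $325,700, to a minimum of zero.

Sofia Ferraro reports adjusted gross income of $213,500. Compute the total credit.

$4,535

First-Time Homebuyer Credit: $213,500 is at or below the $213,500 threshold, so the full $2,700 applies.
Elderly Relief Credit: 12% of the $69,500 excess over $144,000 is $8,340; credit = $8,875 − $8,340 = $535.
Tuition Credit: $213,500 is at or below the $325,700 threshold, so the full $1,300 applies.
Total: $2,700 + $535 + $1,300 = $4,535.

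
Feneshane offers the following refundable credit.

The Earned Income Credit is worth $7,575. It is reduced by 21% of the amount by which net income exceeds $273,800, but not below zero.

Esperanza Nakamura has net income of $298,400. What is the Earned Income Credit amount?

$2,409

Earned Income Credit: 21% of the $24,600 excess over $273,800 is $5,166; credit = $7,575 − $5,166 = $2,409.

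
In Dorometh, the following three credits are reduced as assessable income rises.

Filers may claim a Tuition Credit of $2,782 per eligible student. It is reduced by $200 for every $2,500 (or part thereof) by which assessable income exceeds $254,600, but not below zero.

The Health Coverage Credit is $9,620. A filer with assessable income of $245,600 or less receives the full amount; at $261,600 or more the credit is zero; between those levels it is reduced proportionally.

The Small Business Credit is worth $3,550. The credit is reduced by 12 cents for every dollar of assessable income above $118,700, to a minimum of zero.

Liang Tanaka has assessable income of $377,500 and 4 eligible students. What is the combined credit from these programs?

Tuition Credit: base = 4 × $2,782 = $11,128. income exceeds $254,600 by $122,900, which is 50 full-or-partial $2,500 increments; reduction = 50 × $200 = $10,000, leaving $1,128.
Health Coverage Credit: $377,500 is at or above $261,600, so the credit is $0.
Small Business Credit: 12% of the $258,800 excess over $118,700 is $31,056 ≥ base, so the credit is $0.
Total: $1,128 + $0 + $0 = $1,128.

$1,128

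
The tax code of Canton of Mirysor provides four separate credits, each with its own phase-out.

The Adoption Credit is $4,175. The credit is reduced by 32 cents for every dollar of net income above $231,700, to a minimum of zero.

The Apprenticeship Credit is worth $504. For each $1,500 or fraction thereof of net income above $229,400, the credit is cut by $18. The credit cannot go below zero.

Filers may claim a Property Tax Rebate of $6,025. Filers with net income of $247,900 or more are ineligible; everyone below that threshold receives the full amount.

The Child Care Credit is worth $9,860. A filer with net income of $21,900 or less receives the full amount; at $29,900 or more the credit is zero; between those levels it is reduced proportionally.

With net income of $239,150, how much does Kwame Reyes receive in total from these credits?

$8,194

Adoption Credit: 32% of the $7,450 excess over $231,700 is $2,384; credit = $4,175 − $2,384 = $1,791.
Apprenticeship Credit: income exceeds $229,400 by $9,750, which is 7 full-or-partial $1,500 increments; reduction = 7 × $18 = $126, leaving $378.
Property Tax Rebate: $239,150 is below the $247,900 cutoff, so the full $6,025 applies.
Child Care Credit: $239,150 is at or above $29,900, so the credit is $0.
Total: $1,791 + $378 + $6,025 + $0 = $8,194.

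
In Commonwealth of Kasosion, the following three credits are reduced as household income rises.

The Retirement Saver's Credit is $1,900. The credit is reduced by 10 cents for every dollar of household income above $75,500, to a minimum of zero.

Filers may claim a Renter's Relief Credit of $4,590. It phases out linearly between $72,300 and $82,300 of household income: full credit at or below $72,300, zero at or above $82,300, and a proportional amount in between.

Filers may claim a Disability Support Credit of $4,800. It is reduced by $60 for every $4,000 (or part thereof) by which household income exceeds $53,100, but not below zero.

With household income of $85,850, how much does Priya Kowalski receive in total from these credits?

Retirement Saver's Credit: 10% of the $10,350 excess over $75,500 is $1,035; credit = $1,900 − $1,035 = $865.
Renter's Relief Credit: $85,850 is at or above $82,300, so the credit is $0.
Disability Support Credit: income exceeds $53,100 by $32,750, which is 9 full-or-partial $4,000 increments; reduction = 9 × $60 = $540, leaving $4,260.
Total: $865 + $0 + $4,260 = $5,125.

$5,125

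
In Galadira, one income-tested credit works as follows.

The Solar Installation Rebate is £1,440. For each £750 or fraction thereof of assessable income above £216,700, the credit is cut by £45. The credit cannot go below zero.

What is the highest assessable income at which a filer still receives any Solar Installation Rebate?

£239,950

After 31 increments the reduction is 31 × £45 = £1,395, leaving £45; one more increment wipes it out. Increment 31 ends at excess 31 × £750 = £23,250, so the highest qualifying income is £216,700 + £23,250 = £239,950.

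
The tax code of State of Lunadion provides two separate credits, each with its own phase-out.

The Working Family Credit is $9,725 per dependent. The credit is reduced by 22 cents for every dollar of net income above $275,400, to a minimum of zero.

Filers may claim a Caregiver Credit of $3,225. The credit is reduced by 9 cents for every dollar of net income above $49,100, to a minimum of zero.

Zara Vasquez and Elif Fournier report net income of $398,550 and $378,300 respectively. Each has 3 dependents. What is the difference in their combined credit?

$4,455

Zara ($398,550): Working Family Credit: base = 3 × $9,725 = $29,175. 22% of the $123,150 excess over $275,400 is $27,093; credit = $29,175 − $27,093 = $2,082. Caregiver Credit: 9% of the $349,450 excess over $49,100 is $31,450.50 ≥ base, so the credit is $0. total $2,082 + $0 = $2,082
Elif ($378,300): Working Family Credit: base = 3 × $9,725 = $29,175. 22% of the $102,900 excess over $275,400 is $22,638; credit = $29,175 − $22,638 = $6,537. Caregiver Credit: 9% of the $329,200 excess over $49,100 is $29,628 ≥ base, so the credit is $0. total $6,537 + $0 = $6,537
Difference: |$2,082 − $6,537| = $4,455.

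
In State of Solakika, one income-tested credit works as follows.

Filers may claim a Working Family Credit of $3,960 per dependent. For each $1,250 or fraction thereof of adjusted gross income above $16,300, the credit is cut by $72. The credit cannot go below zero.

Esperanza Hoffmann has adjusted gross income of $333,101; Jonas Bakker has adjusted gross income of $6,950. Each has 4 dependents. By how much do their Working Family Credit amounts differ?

$15,840

Esperanza ($333,101): Working Family Credit: base = 4 × $3,960 = $15,840. income exceeds $16,300 by $316,801 → 254 increments × $72 = $18,288 ≥ base, so the credit is $0.
Jonas ($6,950): Working Family Credit: base = 4 × $3,960 = $15,840. $6,950 is at or below the $16,300 threshold, so the full $15,840 applies.
Difference: |$0 − $15,840| = $15,840.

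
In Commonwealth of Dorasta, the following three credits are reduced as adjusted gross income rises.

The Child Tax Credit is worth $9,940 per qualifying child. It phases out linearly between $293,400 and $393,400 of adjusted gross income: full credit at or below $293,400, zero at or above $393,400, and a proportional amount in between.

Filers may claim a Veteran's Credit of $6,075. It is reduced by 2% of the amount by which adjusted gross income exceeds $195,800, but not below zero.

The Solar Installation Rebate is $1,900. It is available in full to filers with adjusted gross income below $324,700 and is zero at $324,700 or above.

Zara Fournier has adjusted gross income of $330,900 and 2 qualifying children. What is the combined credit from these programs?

$15,798

Child Tax Credit: base = 2 × $9,940 = $19,880. $330,900 is $37,500 into a $100,000 phase-out range, leaving 62,500/100,000 of the credit: $19,880 × 62,500/100,000 = $12,425.
Veteran's Credit: 2% of the $135,100 excess over $195,800 is $2,702; credit = $6,075 − $2,702 = $3,373.
Solar Installation Rebate: $330,900 meets or exceeds the $324,700 cutoff, so the credit is $0.
Total: $12,425 + $3,373 + $0 = $15,798.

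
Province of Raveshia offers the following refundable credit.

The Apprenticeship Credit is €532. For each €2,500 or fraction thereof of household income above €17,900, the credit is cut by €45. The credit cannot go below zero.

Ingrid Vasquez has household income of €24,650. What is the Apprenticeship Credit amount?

€397

Apprenticeship Credit: income exceeds €17,900 by €6,750, which is 3 full-or-partial €2,500 increments; reduction = 3 × €45 = €135, leaving €397.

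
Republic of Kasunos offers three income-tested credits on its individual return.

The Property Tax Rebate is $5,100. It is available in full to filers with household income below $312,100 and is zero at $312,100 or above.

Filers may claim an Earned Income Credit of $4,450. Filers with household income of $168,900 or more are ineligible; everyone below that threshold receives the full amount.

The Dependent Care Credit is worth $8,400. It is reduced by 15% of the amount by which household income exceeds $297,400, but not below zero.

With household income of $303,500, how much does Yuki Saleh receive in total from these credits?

Property Tax Rebate: $303,500 is below the $312,100 cutoff, so the full $5,100 applies.
Earned Income Credit: $303,500 meets or exceeds the $168,900 cutoff, so the credit is $0.
Dependent Care Credit: 15% of the $6,100 excess over $297,400 is $915; credit = $8,400 − $915 = $7,485.
Total: $5,100 + $0 + $7,485 = $12,585.

$12,585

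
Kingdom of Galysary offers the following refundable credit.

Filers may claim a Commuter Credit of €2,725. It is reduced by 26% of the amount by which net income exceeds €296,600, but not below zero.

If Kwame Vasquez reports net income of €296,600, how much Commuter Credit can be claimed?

Commuter Credit: €296,600 is at or below the €296,600 threshold, so the full €2,725 applies.

€2,725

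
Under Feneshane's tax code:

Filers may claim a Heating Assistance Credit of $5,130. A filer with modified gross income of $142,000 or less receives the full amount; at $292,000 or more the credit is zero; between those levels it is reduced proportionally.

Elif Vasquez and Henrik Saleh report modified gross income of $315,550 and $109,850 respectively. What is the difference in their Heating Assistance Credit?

$5,130

Elif ($315,550): Heating Assistance Credit: $315,550 is at or above $292,000, so the credit is $0.
Henrik ($109,850): Heating Assistance Credit: $109,850 is at or below the $142,000 threshold, so the full $5,130 applies.
Difference: |$0 − $5,130| = $5,130.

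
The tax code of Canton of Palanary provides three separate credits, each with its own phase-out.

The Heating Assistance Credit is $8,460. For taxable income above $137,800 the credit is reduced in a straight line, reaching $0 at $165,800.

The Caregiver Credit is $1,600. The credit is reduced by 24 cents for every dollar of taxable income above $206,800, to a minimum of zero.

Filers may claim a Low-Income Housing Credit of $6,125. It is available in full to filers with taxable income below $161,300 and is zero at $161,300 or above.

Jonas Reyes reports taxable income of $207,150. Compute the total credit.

$1,516

Heating Assistance Credit: $207,150 is at or above $165,800, so the credit is $0.
Caregiver Credit: 24% of the $350 excess over $206,800 is $84; credit = $1,600 − $84 = $1,516.
Low-Income Housing Credit: $207,150 meets or exceeds the $161,300 cutoff, so the credit is $0.
Total: $0 + $1,516 + $0 = $1,516.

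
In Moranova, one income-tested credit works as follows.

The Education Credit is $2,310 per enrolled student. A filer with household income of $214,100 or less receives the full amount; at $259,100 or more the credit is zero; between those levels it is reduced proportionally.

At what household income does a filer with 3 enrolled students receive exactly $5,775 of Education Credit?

$221,600

Full credit = 3 × $2,310 = $6,930.
$5,775 is 5,775/6,930 of the full $6,930, so 1,155/6,930 of the $45,000 range has been used: income = $214,100 + $45,000 × 1,155/6,930 = $221,600.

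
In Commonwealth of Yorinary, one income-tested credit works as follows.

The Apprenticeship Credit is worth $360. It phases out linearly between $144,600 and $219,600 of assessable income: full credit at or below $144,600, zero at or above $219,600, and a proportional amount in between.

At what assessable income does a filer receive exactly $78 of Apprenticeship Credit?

$78 is 78/360 of the full $360, so 282/360 of the $75,000 range has been used: income = $144,600 + $75,000 × 282/360 = $203,350.

$203,350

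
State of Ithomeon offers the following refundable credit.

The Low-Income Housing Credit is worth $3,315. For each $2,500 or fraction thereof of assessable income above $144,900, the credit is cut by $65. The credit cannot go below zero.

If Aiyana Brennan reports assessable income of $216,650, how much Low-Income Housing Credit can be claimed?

$1,430

Low-Income Housing Credit: income exceeds $144,900 by $71,750, which is 29 full-or-partial $2,500 increments; reduction = 29 × $65 = $1,885, leaving $1,430.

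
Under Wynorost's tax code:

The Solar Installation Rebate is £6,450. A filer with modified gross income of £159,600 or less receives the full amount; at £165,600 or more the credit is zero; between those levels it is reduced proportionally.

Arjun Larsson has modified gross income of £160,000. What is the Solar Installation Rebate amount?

£6,020

Solar Installation Rebate: £160,000 is £400 into a £6,000 phase-out range, leaving 5,600/6,000 of the credit: £6,450 × 5,600/6,000 = £6,020.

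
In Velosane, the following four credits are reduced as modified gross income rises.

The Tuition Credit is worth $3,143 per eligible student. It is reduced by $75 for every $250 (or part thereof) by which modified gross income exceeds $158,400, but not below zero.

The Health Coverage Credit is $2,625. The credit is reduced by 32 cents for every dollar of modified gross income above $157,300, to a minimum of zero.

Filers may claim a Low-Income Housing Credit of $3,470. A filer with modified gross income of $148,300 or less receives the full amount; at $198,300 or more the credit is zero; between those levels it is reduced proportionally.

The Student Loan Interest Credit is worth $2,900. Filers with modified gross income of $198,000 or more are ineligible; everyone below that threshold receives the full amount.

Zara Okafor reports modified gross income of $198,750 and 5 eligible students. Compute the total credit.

$3,565

Tuition Credit: base = 5 × $3,143 = $15,715. income exceeds $158,400 by $40,350, which is 162 full-or-partial $250 increments; reduction = 162 × $75 = $12,150, leaving $3,565.
Health Coverage Credit: 32% of the $41,450 excess over $157,300 is $13,264 ≥ base, so the credit is $0.
Low-Income Housing Credit: $198,750 is at or above $198,300, so the credit is $0.
Student Loan Interest Credit: $198,750 meets or exceeds the $198,000 cutoff, so the credit is $0.
Total: $3,565 + $0 + $0 + $0 = $3,565.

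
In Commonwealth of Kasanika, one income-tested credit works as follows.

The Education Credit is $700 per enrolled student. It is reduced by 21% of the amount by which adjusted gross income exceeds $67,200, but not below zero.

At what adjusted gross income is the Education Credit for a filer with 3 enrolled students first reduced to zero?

$77,200

Full credit = 3 × $700 = $2,100.
The credit falls by 21% of each dollar above $67,200, so it reaches zero when the excess is $2,100 / 21% = $10,000: income = $67,200 + $10,000 = $77,200.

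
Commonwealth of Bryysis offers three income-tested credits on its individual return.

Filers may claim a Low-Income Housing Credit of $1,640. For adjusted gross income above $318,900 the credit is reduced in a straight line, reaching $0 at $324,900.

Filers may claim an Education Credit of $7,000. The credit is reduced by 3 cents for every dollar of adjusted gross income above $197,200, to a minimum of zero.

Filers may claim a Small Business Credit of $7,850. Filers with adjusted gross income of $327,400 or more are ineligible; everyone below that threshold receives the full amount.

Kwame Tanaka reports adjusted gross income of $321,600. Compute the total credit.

$12,020

Low-Income Housing Credit: $321,600 is $2,700 into a $6,000 phase-out range, leaving 3,300/6,000 of the credit: $1,640 × 3,300/6,000 = $902.
Education Credit: 3% of the $124,400 excess over $197,200 is $3,732; credit = $7,000 − $3,732 = $3,268.
Small Business Credit: $321,600 is below the $327,400 cutoff, so the full $7,850 applies.
Total: $902 + $3,268 + $7,850 = $12,020.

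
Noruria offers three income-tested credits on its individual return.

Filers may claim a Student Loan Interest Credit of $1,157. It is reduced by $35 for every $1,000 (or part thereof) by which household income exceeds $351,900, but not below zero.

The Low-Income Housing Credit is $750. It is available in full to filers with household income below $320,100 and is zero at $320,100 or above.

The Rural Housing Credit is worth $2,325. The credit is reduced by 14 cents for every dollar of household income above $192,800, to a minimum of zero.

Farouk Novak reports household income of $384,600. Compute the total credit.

Student Loan Interest Credit: income exceeds $351,900 by $32,700, which is 33 full-or-partial $1,000 increments; reduction = 33 × $35 = $1,155, leaving $2.
Low-Income Housing Credit: $384,600 meets or exceeds the $320,100 cutoff, so the credit is $0.
Rural Housing Credit: 14% of the $191,800 excess over $192,800 is $26,852 ≥ base, so the credit is $0.
Total: $2 + $0 + $0 = $2.

$2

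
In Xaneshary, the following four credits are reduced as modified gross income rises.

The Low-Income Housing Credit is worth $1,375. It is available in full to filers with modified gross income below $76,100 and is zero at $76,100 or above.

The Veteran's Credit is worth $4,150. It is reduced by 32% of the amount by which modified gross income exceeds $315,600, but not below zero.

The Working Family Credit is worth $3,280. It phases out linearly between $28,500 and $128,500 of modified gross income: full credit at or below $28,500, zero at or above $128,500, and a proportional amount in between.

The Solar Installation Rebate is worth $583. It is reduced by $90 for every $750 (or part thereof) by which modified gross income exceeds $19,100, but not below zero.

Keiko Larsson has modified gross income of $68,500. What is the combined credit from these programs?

Low-Income Housing Credit: $68,500 is below the $76,100 cutoff, so the full $1,375 applies.
Veteran's Credit: $68,500 is at or below the $315,600 threshold, so the full $4,150 applies.
Working Family Credit: $68,500 is $40,000 into a $100,000 phase-out range, leaving 60,000/100,000 of the credit: $3,280 × 60,000/100,000 = $1,968.
Solar Installation Rebate: income exceeds $19,100 by $49,400 → 66 increments × $90 = $5,940 ≥ base, so the credit is $0.
Total: $1,375 + $4,150 + $1,968 + $0 = $7,493.

$7,493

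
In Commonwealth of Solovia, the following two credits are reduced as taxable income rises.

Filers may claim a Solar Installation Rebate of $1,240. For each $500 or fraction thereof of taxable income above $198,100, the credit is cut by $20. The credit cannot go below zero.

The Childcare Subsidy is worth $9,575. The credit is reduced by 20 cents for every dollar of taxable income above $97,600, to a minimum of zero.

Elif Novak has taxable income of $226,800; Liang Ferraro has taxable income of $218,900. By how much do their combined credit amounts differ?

$320

Elif ($226,800): Solar Installation Rebate: income exceeds $198,100 by $28,700, which is 58 full-or-partial $500 increments; reduction = 58 × $20 = $1,160, leaving $80. Childcare Subsidy: 20% of the $129,200 excess over $97,600 is $25,840 ≥ base, so the credit is $0. total $80 + $0 = $80
Liang ($218,900): Solar Installation Rebate: income exceeds $198,100 by $20,800, which is 42 full-or-partial $500 increments; reduction = 42 × $20 = $840, leaving $400. Childcare Subsidy: 20% of the $121,300 excess over $97,600 is $24,260 ≥ base, so the credit is $0. total $400 + $0 = $400
Difference: |$80 − $400| = $320.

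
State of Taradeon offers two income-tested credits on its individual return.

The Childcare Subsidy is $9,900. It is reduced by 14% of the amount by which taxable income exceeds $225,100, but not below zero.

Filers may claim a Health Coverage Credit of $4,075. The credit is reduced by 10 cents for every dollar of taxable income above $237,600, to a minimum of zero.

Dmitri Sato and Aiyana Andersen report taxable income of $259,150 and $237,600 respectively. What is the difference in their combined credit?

Dmitri ($259,150): Childcare Subsidy: 14% of the $34,050 excess over $225,100 is $4,767; credit = $9,900 − $4,767 = $5,133. Health Coverage Credit: 10% of the $21,550 excess over $237,600 is $2,155; credit = $4,075 − $2,155 = $1,920. total $5,133 + $1,920 = $7,053
Aiyana ($237,600): Childcare Subsidy: 14% of the $12,500 excess over $225,100 is $1,750; credit = $9,900 − $1,750 = $8,150. Health Coverage Credit: $237,600 is at or below the $237,600 threshold, so the full $4,075 applies. total $8,150 + $4,075 = $12,225
Difference: |$7,053 − $12,225| = $5,172.

$5,172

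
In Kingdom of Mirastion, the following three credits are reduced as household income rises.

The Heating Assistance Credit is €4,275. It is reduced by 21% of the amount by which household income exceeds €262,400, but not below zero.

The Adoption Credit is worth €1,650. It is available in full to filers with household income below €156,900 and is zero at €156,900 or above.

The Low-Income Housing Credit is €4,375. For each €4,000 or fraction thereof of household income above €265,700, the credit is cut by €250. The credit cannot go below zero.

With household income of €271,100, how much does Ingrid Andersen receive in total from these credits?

€6,323

Heating Assistance Credit: 21% of the €8,700 excess over €262,400 is €1,827; credit = €4,275 − €1,827 = €2,448.
Adoption Credit: €271,100 meets or exceeds the €156,900 cutoff, so the credit is €0.
Low-Income Housing Credit: income exceeds €265,700 by €5,400, which is 2 full-or-partial €4,000 increments; reduction = 2 × €250 = €500, leaving €3,875.
Total: €2,448 + €0 + €3,875 = €6,323.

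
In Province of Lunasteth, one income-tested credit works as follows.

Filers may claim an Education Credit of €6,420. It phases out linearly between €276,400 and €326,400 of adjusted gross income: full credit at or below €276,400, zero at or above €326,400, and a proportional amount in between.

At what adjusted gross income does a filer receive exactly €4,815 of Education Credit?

€4,815 is 4,815/6,420 of the full €6,420, so 1,605/6,420 of the €50,000 range has been used: income = €276,400 + €50,000 × 1,605/6,420 = €288,900.

€288,900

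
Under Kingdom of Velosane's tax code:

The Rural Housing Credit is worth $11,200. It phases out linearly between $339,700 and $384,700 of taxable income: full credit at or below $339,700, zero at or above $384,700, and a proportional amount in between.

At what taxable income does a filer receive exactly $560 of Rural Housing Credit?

$560 is 560/11,200 of the full $11,200, so 10,640/11,200 of the $45,000 range has been used: income = $339,700 + $45,000 × 10,640/11,200 = $382,450.

$382,450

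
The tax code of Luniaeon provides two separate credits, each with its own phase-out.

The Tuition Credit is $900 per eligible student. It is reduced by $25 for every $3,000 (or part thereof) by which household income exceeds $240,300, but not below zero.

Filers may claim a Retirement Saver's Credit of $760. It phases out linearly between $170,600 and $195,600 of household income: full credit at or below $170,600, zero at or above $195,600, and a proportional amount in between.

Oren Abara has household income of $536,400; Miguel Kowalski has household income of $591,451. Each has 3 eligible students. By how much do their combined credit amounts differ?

$225

Oren ($536,400): Tuition Credit: base = 3 × $900 = $2,700. income exceeds $240,300 by $296,100, which is 99 full-or-partial $3,000 increments; reduction = 99 × $25 = $2,475, leaving $225. Retirement Saver's Credit: $536,400 is at or above $195,600, so the credit is $0. total $225 + $0 = $225
Miguel ($591,451): Tuition Credit: base = 3 × $900 = $2,700. income exceeds $240,300 by $351,151 → 118 increments × $25 = $2,950 ≥ base, so the credit is $0. Retirement Saver's Credit: $591,451 is at or above $195,600, so the credit is $0. total $0 + $0 = $0
Difference: |$225 − $0| = $225.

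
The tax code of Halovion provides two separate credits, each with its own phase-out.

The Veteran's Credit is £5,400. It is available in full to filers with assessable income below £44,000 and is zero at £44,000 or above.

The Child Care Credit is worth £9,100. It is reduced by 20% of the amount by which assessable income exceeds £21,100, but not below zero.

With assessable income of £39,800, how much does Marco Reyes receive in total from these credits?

Veteran's Credit: £39,800 is below the £44,000 cutoff, so the full £5,400 applies.
Child Care Credit: 20% of the £18,700 excess over £21,100 is £3,740; credit = £9,100 − £3,740 = £5,360.
Total: £5,400 + £5,360 = £10,760.

£10,760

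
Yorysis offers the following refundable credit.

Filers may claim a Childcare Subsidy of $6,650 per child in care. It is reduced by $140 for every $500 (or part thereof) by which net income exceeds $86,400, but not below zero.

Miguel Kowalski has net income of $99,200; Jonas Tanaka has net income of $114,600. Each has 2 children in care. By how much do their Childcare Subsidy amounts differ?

$4,340

Miguel ($99,200): Childcare Subsidy: base = 2 × $6,650 = $13,300. income exceeds $86,400 by $12,800, which is 26 full-or-partial $500 increments; reduction = 26 × $140 = $3,640, leaving $9,660.
Jonas ($114,600): Childcare Subsidy: base = 2 × $6,650 = $13,300. income exceeds $86,400 by $28,200, which is 57 full-or-partial $500 increments; reduction = 57 × $140 = $7,980, leaving $5,320.
Difference: |$9,660 − $5,320| = $4,340.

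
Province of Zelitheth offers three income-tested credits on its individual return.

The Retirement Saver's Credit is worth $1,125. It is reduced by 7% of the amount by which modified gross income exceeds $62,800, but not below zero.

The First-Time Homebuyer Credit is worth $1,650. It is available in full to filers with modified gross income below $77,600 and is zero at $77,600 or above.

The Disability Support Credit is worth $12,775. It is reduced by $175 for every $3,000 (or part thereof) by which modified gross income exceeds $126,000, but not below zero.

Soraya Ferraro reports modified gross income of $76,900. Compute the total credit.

Retirement Saver's Credit: 7% of the $14,100 excess over $62,800 is $987; credit = $1,125 − $987 = $138.
First-Time Homebuyer Credit: $76,900 is below the $77,600 cutoff, so the full $1,650 applies.
Disability Support Credit: $76,900 is at or below the $126,000 threshold, so the full $12,775 applies.
Total: $138 + $1,650 + $12,775 = $14,563.

$14,563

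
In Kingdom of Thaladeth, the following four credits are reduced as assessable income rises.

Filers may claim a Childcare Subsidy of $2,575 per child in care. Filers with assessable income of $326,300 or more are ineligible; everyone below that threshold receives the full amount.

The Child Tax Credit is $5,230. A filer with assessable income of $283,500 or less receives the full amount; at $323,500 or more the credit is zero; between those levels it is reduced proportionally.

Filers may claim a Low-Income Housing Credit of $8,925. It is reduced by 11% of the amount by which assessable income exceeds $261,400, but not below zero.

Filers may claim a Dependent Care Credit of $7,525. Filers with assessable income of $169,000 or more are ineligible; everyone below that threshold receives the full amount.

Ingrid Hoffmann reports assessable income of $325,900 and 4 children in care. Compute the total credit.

Childcare Subsidy: base = 4 × $2,575 = $10,300. $325,900 is below the $326,300 cutoff, so the full $10,300 applies.
Child Tax Credit: $325,900 is at or above $323,500, so the credit is $0.
Low-Income Housing Credit: 11% of the $64,500 excess over $261,400 is $7,095; credit = $8,925 − $7,095 = $1,830.
Dependent Care Credit: $325,900 meets or exceeds the $169,000 cutoff, so the credit is $0.
Total: $10,300 + $0 + $1,830 + $0 = $12,130.

$12,130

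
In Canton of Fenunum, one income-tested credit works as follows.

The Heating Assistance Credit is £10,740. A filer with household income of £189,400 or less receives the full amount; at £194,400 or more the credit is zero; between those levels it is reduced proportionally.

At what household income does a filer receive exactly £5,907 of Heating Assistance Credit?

£5,907 is 5,907/10,740 of the full £10,740, so 4,833/10,740 of the £5,000 range has been used: income = £189,400 + £5,000 × 4,833/10,740 = £191,650.

£191,650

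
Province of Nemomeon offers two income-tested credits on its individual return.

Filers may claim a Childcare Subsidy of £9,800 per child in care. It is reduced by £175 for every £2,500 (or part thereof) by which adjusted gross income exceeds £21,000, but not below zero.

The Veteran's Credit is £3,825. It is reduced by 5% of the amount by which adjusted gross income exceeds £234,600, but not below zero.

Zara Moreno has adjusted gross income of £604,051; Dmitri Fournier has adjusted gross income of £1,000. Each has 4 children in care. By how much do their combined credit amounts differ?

£43,025

Zara (£604,051): Childcare Subsidy: base = 4 × £9,800 = £39,200. income exceeds £21,000 by £583,051 → 234 increments × £175 = £40,950 ≥ base, so the credit is £0. Veteran's Credit: 5% of the £369,451 excess over £234,600 is £18,472.55 ≥ base, so the credit is £0. total £0 + £0 = £0
Dmitri (£1,000): Childcare Subsidy: base = 4 × £9,800 = £39,200. £1,000 is at or below the £21,000 threshold, so the full £39,200 applies. Veteran's Credit: £1,000 is at or below the £234,600 threshold, so the full £3,825 applies. total £39,200 + £3,825 = £43,025
Difference: |£0 − £43,025| = £43,025.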